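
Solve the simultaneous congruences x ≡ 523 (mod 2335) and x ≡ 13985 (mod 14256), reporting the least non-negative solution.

Write x = 523 + 2335·k. Then 2335·k ≡ 13985 − 523 ≡ 13462 (mod 14256).
Need 2335⁻¹ mod 14256. Extended Euclid on (14256, 2335):
14256 = 6*2335 + 246
2335 = 9*246 + 121
246 = 2*121 + 4
121 = 30*4 + 1
4 = 4*1 + 0
Back-substitute:
1 = 121 − 30·4
1 = −30·246 + 61·121
1 = 61·2335 − 579·246
1 = −579·14256 + 3535·2335
2335⁻¹ ≡ 3535 (mod 14256), so k ≡ 3535·13462 ≡ 1642 (mod 14256).
x = 523 + 2335·1642 = 3834593.

3834593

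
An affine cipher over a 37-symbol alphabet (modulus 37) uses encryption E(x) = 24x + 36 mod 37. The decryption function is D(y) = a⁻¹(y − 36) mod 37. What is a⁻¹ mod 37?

gcd(37, 24) by repeated division:
37 = 1×24 + 13
24 = 1×13 + 11
13 = 1×11 + 2
11 = 5×2 + 1
2 = 2×1 + 0
The gcd is 1. Working backward:
1 = 11 − 5·2
1 = −5·13 + 6·11
1 = 6·24 − 11·13
1 = −11·37 + 17·24
So 24·17 ≡ 1 (mod 37).

17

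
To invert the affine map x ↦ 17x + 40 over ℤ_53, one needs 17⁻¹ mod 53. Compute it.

Apply the Euclidean algorithm to 53 and 17:
53 = 3*17 + 2
17 = 8*2 + 1
2 = 2*1 + 0
The gcd is 1. Working backward:
1 = 17 − 8·2
1 = −8·53 + 25·17
So 17·25 ≡ 1 (mod 53).

25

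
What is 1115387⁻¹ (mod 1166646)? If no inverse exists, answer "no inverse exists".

Compute gcd(1115387, 1166646):
1166646 = 1*1115387 + 51259
1115387 = 21*51259 + 38948
51259 = 1*38948 + 12311
38948 = 3*12311 + 2015
12311 = 6*2015 + 221
2015 = 9*221 + 26
221 = 8*26 + 13
26 = 2*13 + 0
Since gcd = 13 > 1, 1115387 is not a unit mod 1166646.

no inverse exists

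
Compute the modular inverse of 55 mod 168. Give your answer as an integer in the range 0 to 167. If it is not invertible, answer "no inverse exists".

Run Euclid on (168, 55):
168 = 3×55 + 3
55 = 18×3 + 1
3 = 3×1 + 0
The gcd is 1. Working backward:
1 = 55 − 18·3
1 = −18·168 + 55·55
So 55·55 ≡ 1 (mod 168).

55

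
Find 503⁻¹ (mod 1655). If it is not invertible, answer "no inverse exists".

gcd(1655, 503) by repeated division:
1655 = 3×503 + 146
503 = 3×146 + 65
146 = 2×65 + 16
65 = 4×16 + 1
16 = 16×1 + 0
The gcd is 1. Working backward:
1 = 65 − 4·16
1 = −4·146 + 9·65
1 = 9·503 − 31·146
1 = −31·1655 + 102·503
So 503·102 ≡ 1 (mod 1655).

102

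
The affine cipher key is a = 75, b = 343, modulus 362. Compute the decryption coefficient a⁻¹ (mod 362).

251

Run Euclid on (362, 75):
362 = 4·75 + 62
75 = 1·62 + 13
62 = 4·13 + 10
13 = 1·10 + 3
10 = 3·3 + 1
3 = 3·1 + 0
Since gcd(75, 362) = 1, back-substitute to write 1 as a combination:
1 = 10 − 3·3
1 = −3·13 + 4·10
1 = 4·62 − 19·13
1 = −19·75 + 23·62
1 = 23·362 − 111·75
So 75·(-111) ≡ 1 (mod 362), and -111 ≡ 251 (mod 362).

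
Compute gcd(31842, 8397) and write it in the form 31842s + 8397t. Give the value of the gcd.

Repeated division:
31842 = 3×8397 + 6651
8397 = 1×6651 + 1746
6651 = 3×1746 + 1413
1746 = 1×1413 + 333
1413 = 4×333 + 81
333 = 4×81 + 9
81 = 9×9 + 0
gcd(31842, 8397) = 9.
Back-substituting:
9 = 333 − 4·81
9 = −4·1413 + 17·333
9 = 17·1746 − 21·1413
9 = −21·6651 + 80·1746
9 = 80·8397 − 101·6651
9 = −101·31842 + 383·8397
So 9 = (-101)·31842 + (383)·8397.

9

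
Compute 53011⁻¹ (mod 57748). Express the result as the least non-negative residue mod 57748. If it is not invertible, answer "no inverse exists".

Apply the Euclidean algorithm to 57748 and 53011:
57748 = 1·53011 + 4737
53011 = 11·4737 + 904
4737 = 5·904 + 217
904 = 4·217 + 36
217 = 6·36 + 1
36 = 36·1 + 0
gcd = 1, so the inverse exists. Back-substitute:
1 = 217 − 6·36
1 = −6·904 + 25·217
1 = 25·4737 − 131·904
1 = −131·53011 + 1466·4737
1 = 1466·57748 − 1597·53011
Hence 53011⁻¹ ≡ -1597 ≡ 56151 (mod 57748).

56151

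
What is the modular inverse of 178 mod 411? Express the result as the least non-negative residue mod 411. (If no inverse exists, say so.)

127

Apply the Euclidean algorithm to 411 and 178:
411 = 2*178 + 55
178 = 3*55 + 13
55 = 4*13 + 3
13 = 4*3 + 1
3 = 3*1 + 0
Since gcd(178, 411) = 1, back-substitute to write 1 as a combination:
1 = 13 − 4·3
1 = −4·55 + 17·13
1 = 17·178 − 55·55
1 = −55·411 + 127·178
So 178·127 ≡ 1 (mod 411).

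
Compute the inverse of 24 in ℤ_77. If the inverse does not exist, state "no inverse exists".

61

gcd(77, 24) by repeated division:
77 = 3·24 + 5
24 = 4·5 + 4
5 = 1·4 + 1
4 = 4·1 + 0
gcd = 1, so the inverse exists. Back-substitute:
1 = 5 − 4
1 = −24 + 5·5
1 = 5·77 − 16·24
Hence 24⁻¹ ≡ -16 ≡ 61 (mod 77).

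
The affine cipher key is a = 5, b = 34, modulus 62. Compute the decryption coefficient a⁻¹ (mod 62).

25

Run Euclid on (62, 5):
62 = 12×5 + 2
5 = 2×2 + 1
2 = 2×1 + 0
The gcd is 1. Working backward:
1 = 5 − 2·2
1 = −2·62 + 25·5
So 5·25 ≡ 1 (mod 62).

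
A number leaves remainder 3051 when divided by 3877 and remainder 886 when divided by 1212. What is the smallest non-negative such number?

Write x = 3051 + 3877·k. Then 3877·k ≡ 886 − 3051 ≡ 259 (mod 1212).
Need 3877⁻¹ mod 1212. Extended Euclid on (1212, 241):
1212 = 5*241 + 7
241 = 34*7 + 3
7 = 2*3 + 1
3 = 3*1 + 0
Back-substitute:
1 = 7 − 2·3
1 = −2·241 + 69·7
1 = 69·1212 − 347·241
3877⁻¹ ≡ 865 (mod 1212), so k ≡ 865·259 ≡ 1027 (mod 1212).
x = 3051 + 3877·1027 = 3984730.

3984730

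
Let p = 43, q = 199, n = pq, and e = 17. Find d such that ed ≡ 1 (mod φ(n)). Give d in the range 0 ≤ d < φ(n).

5381

φ(n) = (p−1)(q−1) = 42·198 = 8316.
Need d with 17·d ≡ 1 (mod 8316). Apply the extended Euclidean algorithm:
8316 = 489·17 + 3
17 = 5·3 + 2
3 = 1·2 + 1
2 = 2·1 + 0
Back-substitute:
1 = 3 − 2
1 = −17 + 6·3
1 = 6·8316 − 2935·17
So 17·(-2935) ≡ 1 (mod 8316), hence d ≡ -2935 ≡ 5381 (mod 8316).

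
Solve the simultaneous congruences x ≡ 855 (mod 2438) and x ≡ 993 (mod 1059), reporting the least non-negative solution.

Write x = 855 + 2438·k. Then 2438·k ≡ 993 − 855 ≡ 138 (mod 1059).
Need 2438⁻¹ mod 1059. Extended Euclid on (1059, 320):
1059 = 3*320 + 99
320 = 3*99 + 23
99 = 4*23 + 7
23 = 3*7 + 2
7 = 3*2 + 1
2 = 2*1 + 0
Back-substitute:
1 = 7 − 3·2
1 = −3·23 + 10·7
1 = 10·99 − 43·23
1 = −43·320 + 139·99
1 = 139·1059 − 460·320
2438⁻¹ ≡ 599 (mod 1059), so k ≡ 599·138 ≡ 60 (mod 1059).
x = 855 + 2438·60 = 147135.

147135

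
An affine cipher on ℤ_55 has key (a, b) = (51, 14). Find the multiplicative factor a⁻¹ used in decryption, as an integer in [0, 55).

Run Euclid on (55, 51):
55 = 1×51 + 4
51 = 12×4 + 3
4 = 1×3 + 1
3 = 3×1 + 0
gcd = 1, so the inverse exists. Back-substitute:
1 = 4 − 3
1 = −51 + 13·4
1 = 13·55 − 14·51
Thus 51·(-14) ≡ 1 (mod 55); reducing, -14 mod 55 = 41.

41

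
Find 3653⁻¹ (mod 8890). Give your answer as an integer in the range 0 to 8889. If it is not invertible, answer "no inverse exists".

Run Euclid on (8890, 3653):
8890 = 2×3653 + 1584
3653 = 2×1584 + 485
1584 = 3×485 + 129
485 = 3×129 + 98
129 = 1×98 + 31
98 = 3×31 + 5
31 = 6×5 + 1
5 = 5×1 + 0
gcd = 1, so the inverse exists. Back-substitute:
1 = 31 − 6·5
1 = −6·98 + 19·31
1 = 19·129 − 25·98
1 = −25·485 + 94·129
1 = 94·1584 − 307·485
1 = −307·3653 + 708·1584
1 = 708·8890 − 1723·3653
Hence 3653⁻¹ ≡ -1723 ≡ 7167 (mod 8890).

7167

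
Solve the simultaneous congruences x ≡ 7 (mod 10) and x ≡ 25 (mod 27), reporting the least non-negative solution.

Write x = 7 + 10·k. Then 10·k ≡ 25 − 7 ≡ 18 (mod 27).
Need 10⁻¹ mod 27. Extended Euclid on (27, 10):
27 = 2*10 + 7
10 = 1*7 + 3
7 = 2*3 + 1
3 = 3*1 + 0
Back-substitute:
1 = 7 − 2·3
1 = −2·10 + 3·7
1 = 3·27 − 8·10
10⁻¹ ≡ 19 (mod 27), so k ≡ 19·18 ≡ 18 (mod 27).
x = 7 + 10·18 = 187.

187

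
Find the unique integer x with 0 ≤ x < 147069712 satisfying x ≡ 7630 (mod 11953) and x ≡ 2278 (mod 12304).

122119478

Write x = 7630 + 11953·k. Then 11953·k ≡ 2278 − 7630 ≡ 6952 (mod 12304).
Need 11953⁻¹ mod 12304. Extended Euclid on (12304, 11953):
12304 = 1·11953 + 351
11953 = 34·351 + 19
351 = 18·19 + 9
19 = 2·9 + 1
9 = 9·1 + 0
Back-substitute:
1 = 19 − 2·9
1 = −2·351 + 37·19
1 = 37·11953 − 1260·351
1 = −1260·12304 + 1297·11953
11953⁻¹ ≡ 1297 (mod 12304), so k ≡ 1297·6952 ≡ 10216 (mod 12304).
x = 7630 + 11953·10216 = 122119478.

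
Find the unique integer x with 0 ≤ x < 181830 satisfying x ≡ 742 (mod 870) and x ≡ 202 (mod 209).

19012

Write x = 742 + 870·k. Then 870·k ≡ 202 − 742 ≡ 87 (mod 209).
Need 870⁻¹ mod 209. Extended Euclid on (209, 34):
209 = 6×34 + 5
34 = 6×5 + 4
5 = 1×4 + 1
4 = 4×1 + 0
Back-substitute:
1 = 5 − 4
1 = −34 + 7·5
1 = 7·209 − 43·34
870⁻¹ ≡ 166 (mod 209), so k ≡ 166·87 ≡ 21 (mod 209).
x = 742 + 870·21 = 19012.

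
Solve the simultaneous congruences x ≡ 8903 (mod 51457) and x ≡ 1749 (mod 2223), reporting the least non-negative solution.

Write x = 8903 + 51457·k. Then 51457·k ≡ 1749 − 8903 ≡ 1738 (mod 2223).
Need 51457⁻¹ mod 2223. Extended Euclid on (2223, 328):
2223 = 6*328 + 255
328 = 1*255 + 73
255 = 3*73 + 36
73 = 2*36 + 1
36 = 36*1 + 0
Back-substitute:
1 = 73 − 2·36
1 = −2·255 + 7·73
1 = 7·328 − 9·255
1 = −9·2223 + 61·328
51457⁻¹ ≡ 61 (mod 2223), so k ≡ 61·1738 ≡ 1537 (mod 2223).
x = 8903 + 51457·1537 = 79098312.

79098312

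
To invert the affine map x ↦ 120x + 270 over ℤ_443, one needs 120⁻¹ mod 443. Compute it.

Apply the Euclidean algorithm to 443 and 120:
443 = 3*120 + 83
120 = 1*83 + 37
83 = 2*37 + 9
37 = 4*9 + 1
9 = 9*1 + 0
gcd = 1, so the inverse exists. Back-substitute:
1 = 37 − 4·9
1 = −4·83 + 9·37
1 = 9·120 − 13·83
1 = −13·443 + 48·120
So 120·48 ≡ 1 (mod 443).

48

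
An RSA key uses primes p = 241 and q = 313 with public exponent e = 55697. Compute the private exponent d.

φ(n) = (p−1)(q−1) = 240·312 = 74880.
Need d with 55697·d ≡ 1 (mod 74880). Apply the extended Euclidean algorithm:
74880 = 1×55697 + 19183
55697 = 2×19183 + 17331
19183 = 1×17331 + 1852
17331 = 9×1852 + 663
1852 = 2×663 + 526
663 = 1×526 + 137
526 = 3×137 + 115
137 = 1×115 + 22
115 = 5×22 + 5
22 = 4×5 + 2
5 = 2×2 + 1
2 = 2×1 + 0
Back-substitute:
1 = 5 − 2·2
1 = −2·22 + 9·5
1 = 9·115 − 47·22
1 = −47·137 + 56·115
1 = 56·526 − 215·137
1 = −215·663 + 271·526
1 = 271·1852 − 757·663
1 = −757·17331 + 7084·1852
1 = 7084·19183 − 7841·17331
1 = −7841·55697 + 22766·19183
1 = 22766·74880 − 30607·55697
So 55697·(-30607) ≡ 1 (mod 74880), hence d ≡ -30607 ≡ 44273 (mod 74880).

44273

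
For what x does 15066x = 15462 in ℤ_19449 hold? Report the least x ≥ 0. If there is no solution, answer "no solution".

First find gcd(15066, 19449):
19449 = 1×15066 + 4383
15066 = 3×4383 + 1917
4383 = 2×1917 + 549
1917 = 3×549 + 270
549 = 2×270 + 9
270 = 30×9 + 0
gcd = 9 and 9 | 15462, so solutions exist. Divide through by 9: 1674x ≡ 1718 (mod 2161).
Now find 1674⁻¹ mod 2161:
2161 = 1×1674 + 487
1674 = 3×487 + 213
487 = 2×213 + 61
213 = 3×61 + 30
61 = 2×30 + 1
30 = 30×1 + 0
Back-substitute:
1 = 61 − 2·30
1 = −2·213 + 7·61
1 = 7·487 − 16·213
1 = −16·1674 + 55·487
1 = 55·2161 − 71·1674
So 1674·(-71) ≡ 1 (mod 2161), i.e. 1674⁻¹ ≡ 2090.
Then x ≡ 2090·1718 ≡ 1199 (mod 2161); the smallest non-negative solution is x = 1199.

1199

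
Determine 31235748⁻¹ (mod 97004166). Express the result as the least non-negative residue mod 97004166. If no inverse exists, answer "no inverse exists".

no inverse exists

Compute gcd(31235748, 97004166):
97004166 = 3×31235748 + 3296922
31235748 = 9×3296922 + 1563450
3296922 = 2×1563450 + 170022
1563450 = 9×170022 + 33252
170022 = 5×33252 + 3762
33252 = 8×3762 + 3156
3762 = 1×3156 + 606
3156 = 5×606 + 126
606 = 4×126 + 102
126 = 1×102 + 24
102 = 4×24 + 6
24 = 4×6 + 0
gcd(31235748, 97004166) = 6 ≠ 1, so 31235748 has no multiplicative inverse modulo 97004166.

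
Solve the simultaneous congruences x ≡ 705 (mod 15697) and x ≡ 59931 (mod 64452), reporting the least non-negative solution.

110852919

Write x = 705 + 15697·k. Then 15697·k ≡ 59931 − 705 ≡ 59226 (mod 64452).
Need 15697⁻¹ mod 64452. Extended Euclid on (64452, 15697):
64452 = 4×15697 + 1664
15697 = 9×1664 + 721
1664 = 2×721 + 222
721 = 3×222 + 55
222 = 4×55 + 2
55 = 27×2 + 1
2 = 2×1 + 0
Back-substitute:
1 = 55 − 27·2
1 = −27·222 + 109·55
1 = 109·721 − 354·222
1 = −354·1664 + 817·721
1 = 817·15697 − 7707·1664
1 = −7707·64452 + 31645·15697
15697⁻¹ ≡ 31645 (mod 64452), so k ≡ 31645·59226 ≡ 7062 (mod 64452).
x = 705 + 15697·7062 = 110852919.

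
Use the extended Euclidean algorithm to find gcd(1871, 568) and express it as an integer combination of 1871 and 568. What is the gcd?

Repeated division:
1871 = 3×568 + 167
568 = 3×167 + 67
167 = 2×67 + 33
67 = 2×33 + 1
33 = 33×1 + 0
gcd(1871, 568) = 1.
Express as a combination:
1 = 67 − 2·33
1 = −2·167 + 5·67
1 = 5·568 − 17·167
1 = −17·1871 + 56·568
So 1 = (-17)·1871 + (56)·568.

1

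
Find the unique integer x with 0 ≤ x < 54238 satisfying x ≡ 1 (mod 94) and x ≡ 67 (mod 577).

34687

Write x = 1 + 94·k. Then 94·k ≡ 67 − 1 ≡ 66 (mod 577).
Need 94⁻¹ mod 577. Extended Euclid on (577, 94):
577 = 6·94 + 13
94 = 7·13 + 3
13 = 4·3 + 1
3 = 3·1 + 0
Back-substitute:
1 = 13 − 4·3
1 = −4·94 + 29·13
1 = 29·577 − 178·94
94⁻¹ ≡ 399 (mod 577), so k ≡ 399·66 ≡ 369 (mod 577).
x = 1 + 94·369 = 34687.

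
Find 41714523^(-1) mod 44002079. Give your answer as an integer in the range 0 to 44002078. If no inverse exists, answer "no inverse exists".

gcd(44002079, 41714523) by repeated division:
44002079 = 1*41714523 + 2287556
41714523 = 18*2287556 + 538515
2287556 = 4*538515 + 133496
538515 = 4*133496 + 4531
133496 = 29*4531 + 2097
4531 = 2*2097 + 337
2097 = 6*337 + 75
337 = 4*75 + 37
75 = 2*37 + 1
37 = 37*1 + 0
Since gcd(41714523, 44002079) = 1, back-substitute to write 1 as a combination:
1 = 75 − 2·37
1 = −2·337 + 9·75
1 = 9·2097 − 56·337
1 = −56·4531 + 121·2097
1 = 121·133496 − 3565·4531
1 = −3565·538515 + 14381·133496
1 = 14381·2287556 − 61089·538515
1 = −61089·41714523 + 1113983·2287556
1 = 1113983·44002079 − 1175072·41714523
Hence 41714523⁻¹ ≡ -1175072 ≡ 42827007 (mod 44002079).

42827007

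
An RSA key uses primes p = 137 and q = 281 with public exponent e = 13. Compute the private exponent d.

φ(n) = (p−1)(q−1) = 136·280 = 38080.
Need d with 13·d ≡ 1 (mod 38080). Apply the extended Euclidean algorithm:
38080 = 2929·13 + 3
13 = 4·3 + 1
3 = 3·1 + 0
Back-substitute:
1 = 13 − 4·3
1 = −4·38080 + 11717·13
So 13·11717 ≡ 1 (mod 38080), hence d = 11717.

11717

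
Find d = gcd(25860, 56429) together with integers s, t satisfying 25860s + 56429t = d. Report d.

1

Repeated division:
56429 = 2*25860 + 4709
25860 = 5*4709 + 2315
4709 = 2*2315 + 79
2315 = 29*79 + 24
79 = 3*24 + 7
24 = 3*7 + 3
7 = 2*3 + 1
3 = 3*1 + 0
gcd(25860, 56429) = 1.
Back-substituting:
1 = 7 − 2·3
1 = −2·24 + 7·7
1 = 7·79 − 23·24
1 = −23·2315 + 674·79
1 = 674·4709 − 1371·2315
1 = −1371·25860 + 7529·4709
1 = 7529·56429 − 16429·25860
So 1 = (7529)·56429 + (-16429)·25860.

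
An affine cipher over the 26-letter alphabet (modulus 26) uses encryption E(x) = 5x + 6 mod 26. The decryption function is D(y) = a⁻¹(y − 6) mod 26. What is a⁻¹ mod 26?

Apply the Euclidean algorithm to 26 and 5:
26 = 5*5 + 1
5 = 5*1 + 0
gcd = 1, so the inverse exists. Back-substitute:
1 = 26 − 5·5
Thus 5·(-5) ≡ 1 (mod 26); reducing, -5 mod 26 = 21.

21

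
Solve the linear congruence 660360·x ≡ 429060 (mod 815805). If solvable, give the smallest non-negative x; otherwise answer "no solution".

15196

First find gcd(660360, 815805):
815805 = 1·660360 + 155445
660360 = 4·155445 + 38580
155445 = 4·38580 + 1125
38580 = 34·1125 + 330
1125 = 3·330 + 135
330 = 2·135 + 60
135 = 2·60 + 15
60 = 4·15 + 0
gcd = 15 and 15 | 429060, so solutions exist. Divide through by 15: 44024x ≡ 28604 (mod 54387).
Now find 44024⁻¹ mod 54387:
54387 = 1×44024 + 10363
44024 = 4×10363 + 2572
10363 = 4×2572 + 75
2572 = 34×75 + 22
75 = 3×22 + 9
22 = 2×9 + 4
9 = 2×4 + 1
4 = 4×1 + 0
Back-substitute:
1 = 9 − 2·4
1 = −2·22 + 5·9
1 = 5·75 − 17·22
1 = −17·2572 + 583·75
1 = 583·10363 − 2349·2572
1 = −2349·44024 + 9979·10363
1 = 9979·54387 − 12328·44024
So 44024·(-12328) ≡ 1 (mod 54387), i.e. 44024⁻¹ ≡ 42059.
Then x ≡ 42059·28604 ≡ 15196 (mod 54387); the smallest non-negative solution is x = 15196.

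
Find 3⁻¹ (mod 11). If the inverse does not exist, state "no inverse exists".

4

Extended Euclidean algorithm:
11 = 3×3 + 2
3 = 1×2 + 1
2 = 2×1 + 0
gcd = 1, so the inverse exists. Back-substitute:
1 = 3 − 2
1 = −11 + 4·3
So 3·4 ≡ 1 (mod 11).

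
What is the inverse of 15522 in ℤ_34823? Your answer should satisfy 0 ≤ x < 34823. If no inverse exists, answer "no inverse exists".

33708

Apply the Euclidean algorithm to 34823 and 15522:
34823 = 2×15522 + 3779
15522 = 4×3779 + 406
3779 = 9×406 + 125
406 = 3×125 + 31
125 = 4×31 + 1
31 = 31×1 + 0
Since gcd(15522, 34823) = 1, back-substitute to write 1 as a combination:
1 = 125 − 4·31
1 = −4·406 + 13·125
1 = 13·3779 − 121·406
1 = −121·15522 + 497·3779
1 = 497·34823 − 1115·15522
Thus 15522·(-1115) ≡ 1 (mod 34823); reducing, -1115 mod 34823 = 33708.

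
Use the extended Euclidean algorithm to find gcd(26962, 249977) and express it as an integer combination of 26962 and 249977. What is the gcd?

Apply Euclid's algorithm to 249977 and 26962:
249977 = 9·26962 + 7319
26962 = 3·7319 + 5005
7319 = 1·5005 + 2314
5005 = 2·2314 + 377
2314 = 6·377 + 52
377 = 7·52 + 13
52 = 4·13 + 0
gcd(26962, 249977) = 13.
Working backward:
13 = 377 − 7·52
13 = −7·2314 + 43·377
13 = 43·5005 − 93·2314
13 = −93·7319 + 136·5005
13 = 136·26962 − 501·7319
13 = −501·249977 + 4645·26962
So 13 = (-501)·249977 + (4645)·26962.

13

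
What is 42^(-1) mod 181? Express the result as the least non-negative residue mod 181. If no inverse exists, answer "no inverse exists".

125

Run Euclid on (181, 42):
181 = 4·42 + 13
42 = 3·13 + 3
13 = 4·3 + 1
3 = 3·1 + 0
gcd = 1, so the inverse exists. Back-substitute:
1 = 13 − 4·3
1 = −4·42 + 13·13
1 = 13·181 − 56·42
Thus 42·(-56) ≡ 1 (mod 181); reducing, -56 mod 181 = 125.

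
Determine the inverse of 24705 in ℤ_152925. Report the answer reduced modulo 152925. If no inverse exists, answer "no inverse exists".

Euclidean algorithm on 152925, 24705:
152925 = 6*24705 + 4695
24705 = 5*4695 + 1230
4695 = 3*1230 + 1005
1230 = 1*1005 + 225
1005 = 4*225 + 105
225 = 2*105 + 15
105 = 7*15 + 0
gcd(24705, 152925) = 15 ≠ 1, so 24705 has no multiplicative inverse modulo 152925.

no inverse exists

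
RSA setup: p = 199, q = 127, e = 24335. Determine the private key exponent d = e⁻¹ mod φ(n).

9035

φ(n) = (p−1)(q−1) = 198·126 = 24948.
Need d with 24335·d ≡ 1 (mod 24948). Apply the extended Euclidean algorithm:
24948 = 1*24335 + 613
24335 = 39*613 + 428
613 = 1*428 + 185
428 = 2*185 + 58
185 = 3*58 + 11
58 = 5*11 + 3
11 = 3*3 + 2
3 = 1*2 + 1
2 = 2*1 + 0
Back-substitute:
1 = 3 − 2
1 = −11 + 4·3
1 = 4·58 − 21·11
1 = −21·185 + 67·58
1 = 67·428 − 155·185
1 = −155·613 + 222·428
1 = 222·24335 − 8813·613
1 = −8813·24948 + 9035·24335
So 24335·9035 ≡ 1 (mod 24948), hence d = 9035.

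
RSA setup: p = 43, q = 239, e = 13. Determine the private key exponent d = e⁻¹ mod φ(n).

769

φ(n) = (p−1)(q−1) = 42·238 = 9996.
Need d with 13·d ≡ 1 (mod 9996). Apply the extended Euclidean algorithm:
9996 = 768*13 + 12
13 = 1*12 + 1
12 = 12*1 + 0
Back-substitute:
1 = 13 − 12
1 = −9996 + 769·13
So 13·769 ≡ 1 (mod 9996), hence d = 769.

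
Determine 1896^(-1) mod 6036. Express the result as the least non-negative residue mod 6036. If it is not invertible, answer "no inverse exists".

no inverse exists

Compute gcd(1896, 6036):
6036 = 3·1896 + 348
1896 = 5·348 + 156
348 = 2·156 + 36
156 = 4·36 + 12
36 = 3·12 + 0
gcd(1896, 6036) = 12 ≠ 1, so 1896 has no multiplicative inverse modulo 6036.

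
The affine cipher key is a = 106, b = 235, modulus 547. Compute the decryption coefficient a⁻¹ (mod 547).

418

Run Euclid on (547, 106):
547 = 5×106 + 17
106 = 6×17 + 4
17 = 4×4 + 1
4 = 4×1 + 0
The gcd is 1. Working backward:
1 = 17 − 4·4
1 = −4·106 + 25·17
1 = 25·547 − 129·106
So 106·(-129) ≡ 1 (mod 547), and -129 ≡ 418 (mod 547).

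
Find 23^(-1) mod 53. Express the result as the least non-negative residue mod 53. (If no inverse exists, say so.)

Extended Euclidean algorithm:
53 = 2*23 + 7
23 = 3*7 + 2
7 = 3*2 + 1
2 = 2*1 + 0
The gcd is 1. Working backward:
1 = 7 − 3·2
1 = −3·23 + 10·7
1 = 10·53 − 23·23
Thus 23·(-23) ≡ 1 (mod 53); reducing, -23 mod 53 = 30.

30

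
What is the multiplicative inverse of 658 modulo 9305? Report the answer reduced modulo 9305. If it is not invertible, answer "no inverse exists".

4002

gcd(9305, 658) by repeated division:
9305 = 14·658 + 93
658 = 7·93 + 7
93 = 13·7 + 2
7 = 3·2 + 1
2 = 2·1 + 0
Since gcd(658, 9305) = 1, back-substitute to write 1 as a combination:
1 = 7 − 3·2
1 = −3·93 + 40·7
1 = 40·658 − 283·93
1 = −283·9305 + 4002·658
So 658·4002 ≡ 1 (mod 9305).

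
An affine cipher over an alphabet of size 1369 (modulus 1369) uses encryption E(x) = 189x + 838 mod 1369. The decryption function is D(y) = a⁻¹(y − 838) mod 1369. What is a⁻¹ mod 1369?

Run Euclid on (1369, 189):
1369 = 7×189 + 46
189 = 4×46 + 5
46 = 9×5 + 1
5 = 5×1 + 0
gcd = 1, so the inverse exists. Back-substitute:
1 = 46 − 9·5
1 = −9·189 + 37·46
1 = 37·1369 − 268·189
Thus 189·(-268) ≡ 1 (mod 1369); reducing, -268 mod 1369 = 1101.

1101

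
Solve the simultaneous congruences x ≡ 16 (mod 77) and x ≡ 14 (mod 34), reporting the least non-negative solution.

Write x = 16 + 77·k. Then 77·k ≡ 14 − 16 ≡ 32 (mod 34).
Need 77⁻¹ mod 34. Extended Euclid on (34, 9):
34 = 3*9 + 7
9 = 1*7 + 2
7 = 3*2 + 1
2 = 2*1 + 0
Back-substitute:
1 = 7 − 3·2
1 = −3·9 + 4·7
1 = 4·34 − 15·9
77⁻¹ ≡ 19 (mod 34), so k ≡ 19·32 ≡ 30 (mod 34).
x = 16 + 77·30 = 2326.

2326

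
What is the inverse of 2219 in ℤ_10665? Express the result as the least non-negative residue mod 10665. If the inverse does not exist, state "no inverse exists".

2009

Extended Euclidean algorithm:
10665 = 4×2219 + 1789
2219 = 1×1789 + 430
1789 = 4×430 + 69
430 = 6×69 + 16
69 = 4×16 + 5
16 = 3×5 + 1
5 = 5×1 + 0
The gcd is 1. Working backward:
1 = 16 − 3·5
1 = −3·69 + 13·16
1 = 13·430 − 81·69
1 = −81·1789 + 337·430
1 = 337·2219 − 418·1789
1 = −418·10665 + 2009·2219
So 2219·2009 ≡ 1 (mod 10665).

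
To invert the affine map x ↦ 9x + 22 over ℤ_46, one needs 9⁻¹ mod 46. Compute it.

Apply the Euclidean algorithm to 46 and 9:
46 = 5×9 + 1
9 = 9×1 + 0
gcd = 1, so the inverse exists. Back-substitute:
1 = 46 − 5·9
So 9·(-5) ≡ 1 (mod 46), and -5 ≡ 41 (mod 46).

41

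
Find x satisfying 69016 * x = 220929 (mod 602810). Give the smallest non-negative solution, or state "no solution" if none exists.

gcd(69016, 602810):
602810 = 8·69016 + 50682
69016 = 1·50682 + 18334
50682 = 2·18334 + 14014
18334 = 1·14014 + 4320
14014 = 3·4320 + 1054
4320 = 4·1054 + 104
1054 = 10·104 + 14
104 = 7·14 + 6
14 = 2·6 + 2
6 = 3·2 + 0
gcd = 2, but 2 ∤ 220929, so the congruence has no solution.

no solution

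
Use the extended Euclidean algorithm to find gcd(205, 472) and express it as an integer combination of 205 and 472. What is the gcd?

1

Apply Euclid's algorithm to 472 and 205:
472 = 2*205 + 62
205 = 3*62 + 19
62 = 3*19 + 5
19 = 3*5 + 4
5 = 1*4 + 1
4 = 4*1 + 0
gcd(205, 472) = 1.
Working backward:
1 = 5 − 4
1 = −19 + 4·5
1 = 4·62 − 13·19
1 = −13·205 + 43·62
1 = 43·472 − 99·205
So 1 = (43)·472 + (-99)·205.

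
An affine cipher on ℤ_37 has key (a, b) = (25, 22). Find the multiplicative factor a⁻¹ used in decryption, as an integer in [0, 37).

Run Euclid on (37, 25):
37 = 1×25 + 12
25 = 2×12 + 1
12 = 12×1 + 0
Since gcd(25, 37) = 1, back-substitute to write 1 as a combination:
1 = 25 − 2·12
1 = −2·37 + 3·25
So 25·3 ≡ 1 (mod 37).

3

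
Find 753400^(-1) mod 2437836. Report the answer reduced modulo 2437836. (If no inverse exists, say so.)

no inverse exists

Compute gcd(753400, 2437836):
2437836 = 3·753400 + 177636
753400 = 4·177636 + 42856
177636 = 4·42856 + 6212
42856 = 6·6212 + 5584
6212 = 1·5584 + 628
5584 = 8·628 + 560
628 = 1·560 + 68
560 = 8·68 + 16
68 = 4·16 + 4
16 = 4·4 + 0
Since gcd = 4 > 1, 753400 is not a unit mod 2437836.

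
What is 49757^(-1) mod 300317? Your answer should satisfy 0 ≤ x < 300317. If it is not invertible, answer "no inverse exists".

36884

Run Euclid on (300317, 49757):
300317 = 6*49757 + 1775
49757 = 28*1775 + 57
1775 = 31*57 + 8
57 = 7*8 + 1
8 = 8*1 + 0
gcd = 1, so the inverse exists. Back-substitute:
1 = 57 − 7·8
1 = −7·1775 + 218·57
1 = 218·49757 − 6111·1775
1 = −6111·300317 + 36884·49757
So 49757·36884 ≡ 1 (mod 300317).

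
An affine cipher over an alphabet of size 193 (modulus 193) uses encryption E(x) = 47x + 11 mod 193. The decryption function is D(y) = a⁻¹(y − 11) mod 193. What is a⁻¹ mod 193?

115

gcd(193, 47) by repeated division:
193 = 4×47 + 5
47 = 9×5 + 2
5 = 2×2 + 1
2 = 2×1 + 0
The gcd is 1. Working backward:
1 = 5 − 2·2
1 = −2·47 + 19·5
1 = 19·193 − 78·47
Hence 47⁻¹ ≡ -78 ≡ 115 (mod 193).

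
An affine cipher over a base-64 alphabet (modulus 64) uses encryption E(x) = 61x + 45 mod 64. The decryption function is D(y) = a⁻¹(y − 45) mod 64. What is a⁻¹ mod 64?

21

Extended Euclidean algorithm:
64 = 1*61 + 3
61 = 20*3 + 1
3 = 3*1 + 0
The gcd is 1. Working backward:
1 = 61 − 20·3
1 = −20·64 + 21·61
So 61·21 ≡ 1 (mod 64).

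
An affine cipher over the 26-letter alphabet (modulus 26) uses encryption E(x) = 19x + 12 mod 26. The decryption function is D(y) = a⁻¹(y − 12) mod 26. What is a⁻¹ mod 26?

11

Apply the Euclidean algorithm to 26 and 19:
26 = 1·19 + 7
19 = 2·7 + 5
7 = 1·5 + 2
5 = 2·2 + 1
2 = 2·1 + 0
The gcd is 1. Working backward:
1 = 5 − 2·2
1 = −2·7 + 3·5
1 = 3·19 − 8·7
1 = −8·26 + 11·19
So 19·11 ≡ 1 (mod 26).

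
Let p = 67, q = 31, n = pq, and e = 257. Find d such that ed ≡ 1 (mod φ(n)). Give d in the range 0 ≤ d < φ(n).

φ(n) = (p−1)(q−1) = 66·30 = 1980.
Need d with 257·d ≡ 1 (mod 1980). Apply the extended Euclidean algorithm:
1980 = 7×257 + 181
257 = 1×181 + 76
181 = 2×76 + 29
76 = 2×29 + 18
29 = 1×18 + 11
18 = 1×11 + 7
11 = 1×7 + 4
7 = 1×4 + 3
4 = 1×3 + 1
3 = 3×1 + 0
Back-substitute:
1 = 4 − 3
1 = −7 + 2·4
1 = 2·11 − 3·7
1 = −3·18 + 5·11
1 = 5·29 − 8·18
1 = −8·76 + 21·29
1 = 21·181 − 50·76
1 = −50·257 + 71·181
1 = 71·1980 − 547·257
So 257·(-547) ≡ 1 (mod 1980), hence d ≡ -547 ≡ 1433 (mod 1980).

1433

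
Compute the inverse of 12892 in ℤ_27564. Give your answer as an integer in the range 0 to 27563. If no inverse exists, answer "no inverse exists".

Compute gcd(12892, 27564):
27564 = 2*12892 + 1780
12892 = 7*1780 + 432
1780 = 4*432 + 52
432 = 8*52 + 16
52 = 3*16 + 4
16 = 4*4 + 0
gcd(12892, 27564) = 4 ≠ 1, so 12892 has no multiplicative inverse modulo 27564.

no inverse exists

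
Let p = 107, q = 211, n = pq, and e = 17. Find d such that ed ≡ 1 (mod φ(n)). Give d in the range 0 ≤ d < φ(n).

15713

φ(n) = (p−1)(q−1) = 106·210 = 22260.
Need d with 17·d ≡ 1 (mod 22260). Apply the extended Euclidean algorithm:
22260 = 1309×17 + 7
17 = 2×7 + 3
7 = 2×3 + 1
3 = 3×1 + 0
Back-substitute:
1 = 7 − 2·3
1 = −2·17 + 5·7
1 = 5·22260 − 6547·17
So 17·(-6547) ≡ 1 (mod 22260), hence d ≡ -6547 ≡ 15713 (mod 22260).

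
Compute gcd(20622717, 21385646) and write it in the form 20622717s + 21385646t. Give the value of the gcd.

1

Apply Euclid's algorithm to 21385646 and 20622717:
21385646 = 1*20622717 + 762929
20622717 = 27*762929 + 23634
762929 = 32*23634 + 6641
23634 = 3*6641 + 3711
6641 = 1*3711 + 2930
3711 = 1*2930 + 781
2930 = 3*781 + 587
781 = 1*587 + 194
587 = 3*194 + 5
194 = 38*5 + 4
5 = 1*4 + 1
4 = 4*1 + 0
gcd(20622717, 21385646) = 1.
Back-substituting:
1 = 5 − 4
1 = −194 + 39·5
1 = 39·587 − 118·194
1 = −118·781 + 157·587
1 = 157·2930 − 589·781
1 = −589·3711 + 746·2930
1 = 746·6641 − 1335·3711
1 = −1335·23634 + 4751·6641
1 = 4751·762929 − 153367·23634
1 = −153367·20622717 + 4145660·762929
1 = 4145660·21385646 − 4299027·20622717
So 1 = (4145660)·21385646 + (-4299027)·20622717.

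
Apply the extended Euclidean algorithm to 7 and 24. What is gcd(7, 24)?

Repeated division:
24 = 3·7 + 3
7 = 2·3 + 1
3 = 3·1 + 0
gcd(7, 24) = 1.
Working backward:
1 = 7 − 2·3
1 = −2·24 + 7·7
So 1 = (-2)·24 + (7)·7.

1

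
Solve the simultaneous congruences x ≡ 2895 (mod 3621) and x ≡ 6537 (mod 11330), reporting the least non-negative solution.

1060227

Write x = 2895 + 3621·k. Then 3621·k ≡ 6537 − 2895 ≡ 3642 (mod 11330).
Need 3621⁻¹ mod 11330. Extended Euclid on (11330, 3621):
11330 = 3*3621 + 467
3621 = 7*467 + 352
467 = 1*352 + 115
352 = 3*115 + 7
115 = 16*7 + 3
7 = 2*3 + 1
3 = 3*1 + 0
Back-substitute:
1 = 7 − 2·3
1 = −2·115 + 33·7
1 = 33·352 − 101·115
1 = −101·467 + 134·352
1 = 134·3621 − 1039·467
1 = −1039·11330 + 3251·3621
3621⁻¹ ≡ 3251 (mod 11330), so k ≡ 3251·3642 ≡ 292 (mod 11330).
x = 2895 + 3621·292 = 1060227.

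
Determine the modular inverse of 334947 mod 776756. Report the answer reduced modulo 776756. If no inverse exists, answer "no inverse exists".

Extended Euclidean algorithm:
776756 = 2·334947 + 106862
334947 = 3·106862 + 14361
106862 = 7·14361 + 6335
14361 = 2·6335 + 1691
6335 = 3·1691 + 1262
1691 = 1·1262 + 429
1262 = 2·429 + 404
429 = 1·404 + 25
404 = 16·25 + 4
25 = 6·4 + 1
4 = 4·1 + 0
The gcd is 1. Working backward:
1 = 25 − 6·4
1 = −6·404 + 97·25
1 = 97·429 − 103·404
1 = −103·1262 + 303·429
1 = 303·1691 − 406·1262
1 = −406·6335 + 1521·1691
1 = 1521·14361 − 3448·6335
1 = −3448·106862 + 25657·14361
1 = 25657·334947 − 80419·106862
1 = −80419·776756 + 186495·334947
So 334947·186495 ≡ 1 (mod 776756).

186495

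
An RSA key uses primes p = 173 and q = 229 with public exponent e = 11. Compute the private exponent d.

35651

φ(n) = (p−1)(q−1) = 172·228 = 39216.
Need d with 11·d ≡ 1 (mod 39216). Apply the extended Euclidean algorithm:
39216 = 3565*11 + 1
11 = 11*1 + 0
Back-substitute:
1 = 39216 − 3565·11
So 11·(-3565) ≡ 1 (mod 39216), hence d ≡ -3565 ≡ 35651 (mod 39216).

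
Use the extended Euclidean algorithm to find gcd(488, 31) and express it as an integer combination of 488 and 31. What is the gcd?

Repeated division:
488 = 15·31 + 23
31 = 1·23 + 8
23 = 2·8 + 7
8 = 1·7 + 1
7 = 7·1 + 0
gcd(488, 31) = 1.
Back-substituting:
1 = 8 − 7
1 = −23 + 3·8
1 = 3·31 − 4·23
1 = −4·488 + 63·31
So 1 = (-4)·488 + (63)·31.

1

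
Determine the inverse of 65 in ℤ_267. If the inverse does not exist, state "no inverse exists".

gcd(267, 65) by repeated division:
267 = 4·65 + 7
65 = 9·7 + 2
7 = 3·2 + 1
2 = 2·1 + 0
gcd = 1, so the inverse exists. Back-substitute:
1 = 7 − 3·2
1 = −3·65 + 28·7
1 = 28·267 − 115·65
Thus 65·(-115) ≡ 1 (mod 267); reducing, -115 mod 267 = 152.

152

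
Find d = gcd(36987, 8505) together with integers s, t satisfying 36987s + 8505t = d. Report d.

Apply Euclid's algorithm to 36987 and 8505:
36987 = 4·8505 + 2967
8505 = 2·2967 + 2571
2967 = 1·2571 + 396
2571 = 6·396 + 195
396 = 2·195 + 6
195 = 32·6 + 3
6 = 2·3 + 0
gcd(36987, 8505) = 3.
Express as a combination:
3 = 195 − 32·6
3 = −32·396 + 65·195
3 = 65·2571 − 422·396
3 = −422·2967 + 487·2571
3 = 487·8505 − 1396·2967
3 = −1396·36987 + 6071·8505
So 3 = (-1396)·36987 + (6071)·8505.

3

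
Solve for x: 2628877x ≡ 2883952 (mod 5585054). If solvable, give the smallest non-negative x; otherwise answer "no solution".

1608710

First find gcd(2628877, 5585054):
5585054 = 2·2628877 + 327300
2628877 = 8·327300 + 10477
327300 = 31·10477 + 2513
10477 = 4·2513 + 425
2513 = 5·425 + 388
425 = 1·388 + 37
388 = 10·37 + 18
37 = 2·18 + 1
18 = 18·1 + 0
gcd = 1, so a unique solution mod 5585054 exists.
Back-substitute for the Bézout coefficients:
1 = 37 − 2·18
1 = −2·388 + 21·37
1 = 21·425 − 23·388
1 = −23·2513 + 136·425
1 = 136·10477 − 567·2513
1 = −567·327300 + 17713·10477
1 = 17713·2628877 − 142271·327300
1 = −142271·5585054 + 302255·2628877
So 2628877·(302255) ≡ 1 (mod 5585054), giving 2628877⁻¹ ≡ 302255.
x ≡ 2628877⁻¹·2883952 ≡ 302255·2883952 ≡ 1608710 (mod 5585054).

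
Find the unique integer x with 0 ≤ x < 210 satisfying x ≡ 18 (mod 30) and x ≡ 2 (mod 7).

198

Write x = 18 + 30·k. Then 30·k ≡ 2 − 18 ≡ 5 (mod 7).
Need 30⁻¹ mod 7. Extended Euclid on (7, 2):
7 = 3×2 + 1
2 = 2×1 + 0
Back-substitute:
1 = 7 − 3·2
30⁻¹ ≡ 4 (mod 7), so k ≡ 4·5 ≡ 6 (mod 7).
x = 18 + 30·6 = 198.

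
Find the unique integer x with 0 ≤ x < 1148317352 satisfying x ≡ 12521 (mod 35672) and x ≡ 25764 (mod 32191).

Write x = 12521 + 35672·k. Then 35672·k ≡ 25764 − 12521 ≡ 13243 (mod 32191).
Need 35672⁻¹ mod 32191. Extended Euclid on (32191, 3481):
32191 = 9*3481 + 862
3481 = 4*862 + 33
862 = 26*33 + 4
33 = 8*4 + 1
4 = 4*1 + 0
Back-substitute:
1 = 33 − 8·4
1 = −8·862 + 209·33
1 = 209·3481 − 844·862
1 = −844·32191 + 7805·3481
35672⁻¹ ≡ 7805 (mod 32191), so k ≡ 7805·13243 ≡ 28505 (mod 32191).
x = 12521 + 35672·28505 = 1016842881.

1016842881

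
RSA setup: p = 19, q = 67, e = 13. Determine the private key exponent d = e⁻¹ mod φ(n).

φ(n) = (p−1)(q−1) = 18·66 = 1188.
Need d with 13·d ≡ 1 (mod 1188). Apply the extended Euclidean algorithm:
1188 = 91×13 + 5
13 = 2×5 + 3
5 = 1×3 + 2
3 = 1×2 + 1
2 = 2×1 + 0
Back-substitute:
1 = 3 − 2
1 = −5 + 2·3
1 = 2·13 − 5·5
1 = −5·1188 + 457·13
So 13·457 ≡ 1 (mod 1188), hence d = 457.

457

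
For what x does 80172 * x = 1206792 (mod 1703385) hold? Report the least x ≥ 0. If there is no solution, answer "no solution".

First find gcd(80172, 1703385):
1703385 = 21×80172 + 19773
80172 = 4×19773 + 1080
19773 = 18×1080 + 333
1080 = 3×333 + 81
333 = 4×81 + 9
81 = 9×9 + 0
gcd = 9 and 9 | 1206792, so solutions exist. Divide through by 9: 8908x ≡ 134088 (mod 189265).
Now find 8908⁻¹ mod 189265:
189265 = 21·8908 + 2197
8908 = 4·2197 + 120
2197 = 18·120 + 37
120 = 3·37 + 9
37 = 4·9 + 1
9 = 9·1 + 0
Back-substitute:
1 = 37 − 4·9
1 = −4·120 + 13·37
1 = 13·2197 − 238·120
1 = −238·8908 + 965·2197
1 = 965·189265 − 20503·8908
So 8908·(-20503) ≡ 1 (mod 189265), i.e. 8908⁻¹ ≡ 168762.
Then x ≡ 168762·134088 ≡ 57126 (mod 189265); the smallest non-negative solution is x = 57126.

57126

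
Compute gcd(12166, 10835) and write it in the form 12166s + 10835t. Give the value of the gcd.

Repeated division:
12166 = 1·10835 + 1331
10835 = 8·1331 + 187
1331 = 7·187 + 22
187 = 8·22 + 11
22 = 2·11 + 0
gcd(12166, 10835) = 11.
Express as a combination:
11 = 187 − 8·22
11 = −8·1331 + 57·187
11 = 57·10835 − 464·1331
11 = −464·12166 + 521·10835
So 11 = (-464)·12166 + (521)·10835.

11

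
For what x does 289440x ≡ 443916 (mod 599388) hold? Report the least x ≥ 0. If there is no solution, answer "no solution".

First find gcd(289440, 599388):
599388 = 2×289440 + 20508
289440 = 14×20508 + 2328
20508 = 8×2328 + 1884
2328 = 1×1884 + 444
1884 = 4×444 + 108
444 = 4×108 + 12
108 = 9×12 + 0
gcd = 12 and 12 | 443916, so solutions exist. Divide through by 12: 24120x ≡ 36993 (mod 49949).
Now find 24120⁻¹ mod 49949:
49949 = 2×24120 + 1709
24120 = 14×1709 + 194
1709 = 8×194 + 157
194 = 1×157 + 37
157 = 4×37 + 9
37 = 4×9 + 1
9 = 9×1 + 0
Back-substitute:
1 = 37 − 4·9
1 = −4·157 + 17·37
1 = 17·194 − 21·157
1 = −21·1709 + 185·194
1 = 185·24120 − 2611·1709
1 = −2611·49949 + 5407·24120
So 24120⁻¹ ≡ 5407 (mod 49949).
Then x ≡ 5407·36993 ≡ 25355 (mod 49949); the smallest non-negative solution is x = 25355.

25355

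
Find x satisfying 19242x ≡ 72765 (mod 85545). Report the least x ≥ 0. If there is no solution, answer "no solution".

7975

First find gcd(19242, 85545):
85545 = 4*19242 + 8577
19242 = 2*8577 + 2088
8577 = 4*2088 + 225
2088 = 9*225 + 63
225 = 3*63 + 36
63 = 1*36 + 27
36 = 1*27 + 9
27 = 3*9 + 0
gcd = 9 and 9 | 72765, so solutions exist. Divide through by 9: 2138x ≡ 8085 (mod 9505).
Now find 2138⁻¹ mod 9505:
9505 = 4*2138 + 953
2138 = 2*953 + 232
953 = 4*232 + 25
232 = 9*25 + 7
25 = 3*7 + 4
7 = 1*4 + 3
4 = 1*3 + 1
3 = 3*1 + 0
Back-substitute:
1 = 4 − 3
1 = −7 + 2·4
1 = 2·25 − 7·7
1 = −7·232 + 65·25
1 = 65·953 − 267·232
1 = −267·2138 + 599·953
1 = 599·9505 − 2663·2138
So 2138·(-2663) ≡ 1 (mod 9505), i.e. 2138⁻¹ ≡ 6842.
Then x ≡ 6842·8085 ≡ 7975 (mod 9505); the smallest non-negative solution is x = 7975.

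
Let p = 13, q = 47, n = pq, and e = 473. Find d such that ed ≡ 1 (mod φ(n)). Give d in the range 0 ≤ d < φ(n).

545

φ(n) = (p−1)(q−1) = 12·46 = 552.
Need d with 473·d ≡ 1 (mod 552). Apply the extended Euclidean algorithm:
552 = 1*473 + 79
473 = 5*79 + 78
79 = 1*78 + 1
78 = 78*1 + 0
Back-substitute:
1 = 79 − 78
1 = −473 + 6·79
1 = 6·552 − 7·473
So 473·(-7) ≡ 1 (mod 552), hence d ≡ -7 ≡ 545 (mod 552).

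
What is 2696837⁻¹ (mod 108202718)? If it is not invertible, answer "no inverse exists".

Euclidean algorithm on 108202718, 2696837:
108202718 = 40·2696837 + 329238
2696837 = 8·329238 + 62933
329238 = 5·62933 + 14573
62933 = 4·14573 + 4641
14573 = 3·4641 + 650
4641 = 7·650 + 91
650 = 7·91 + 13
91 = 7·13 + 0
Since gcd = 13 > 1, 2696837 is not a unit mod 108202718.

no inverse exists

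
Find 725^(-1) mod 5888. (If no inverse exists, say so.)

1405

Extended Euclidean algorithm:
5888 = 8×725 + 88
725 = 8×88 + 21
88 = 4×21 + 4
21 = 5×4 + 1
4 = 4×1 + 0
Since gcd(725, 5888) = 1, back-substitute to write 1 as a combination:
1 = 21 − 5·4
1 = −5·88 + 21·21
1 = 21·725 − 173·88
1 = −173·5888 + 1405·725
So 725·1405 ≡ 1 (mod 5888).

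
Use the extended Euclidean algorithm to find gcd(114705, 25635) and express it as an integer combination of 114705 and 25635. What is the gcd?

Apply Euclid's algorithm to 114705 and 25635:
114705 = 4·25635 + 12165
25635 = 2·12165 + 1305
12165 = 9·1305 + 420
1305 = 3·420 + 45
420 = 9·45 + 15
45 = 3·15 + 0
gcd(114705, 25635) = 15.
Working backward:
15 = 420 − 9·45
15 = −9·1305 + 28·420
15 = 28·12165 − 261·1305
15 = −261·25635 + 550·12165
15 = 550·114705 − 2461·25635
So 15 = (550)·114705 + (-2461)·25635.

15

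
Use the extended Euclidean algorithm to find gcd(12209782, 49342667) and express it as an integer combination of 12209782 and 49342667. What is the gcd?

1

Repeated division:
49342667 = 4·12209782 + 503539
12209782 = 24·503539 + 124846
503539 = 4·124846 + 4155
124846 = 30·4155 + 196
4155 = 21·196 + 39
196 = 5·39 + 1
39 = 39·1 + 0
gcd(12209782, 49342667) = 1.
Working backward:
1 = 196 − 5·39
1 = −5·4155 + 106·196
1 = 106·124846 − 3185·4155
1 = −3185·503539 + 12846·124846
1 = 12846·12209782 − 311489·503539
1 = −311489·49342667 + 1258802·12209782
So 1 = (-311489)·49342667 + (1258802)·12209782.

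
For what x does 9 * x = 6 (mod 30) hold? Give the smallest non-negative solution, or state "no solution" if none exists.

First find gcd(9, 30):
30 = 3·9 + 3
9 = 3·3 + 0
gcd = 3 and 3 | 6, so solutions exist. Divide through by 3: 3x ≡ 2 (mod 10).
Now find 3⁻¹ mod 10:
10 = 3·3 + 1
3 = 3·1 + 0
Back-substitute:
1 = 10 − 3·3
So 3·(-3) ≡ 1 (mod 10), i.e. 3⁻¹ ≡ 7.
Then x ≡ 7·2 ≡ 4 (mod 10); the smallest non-negative solution is x = 4.

4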